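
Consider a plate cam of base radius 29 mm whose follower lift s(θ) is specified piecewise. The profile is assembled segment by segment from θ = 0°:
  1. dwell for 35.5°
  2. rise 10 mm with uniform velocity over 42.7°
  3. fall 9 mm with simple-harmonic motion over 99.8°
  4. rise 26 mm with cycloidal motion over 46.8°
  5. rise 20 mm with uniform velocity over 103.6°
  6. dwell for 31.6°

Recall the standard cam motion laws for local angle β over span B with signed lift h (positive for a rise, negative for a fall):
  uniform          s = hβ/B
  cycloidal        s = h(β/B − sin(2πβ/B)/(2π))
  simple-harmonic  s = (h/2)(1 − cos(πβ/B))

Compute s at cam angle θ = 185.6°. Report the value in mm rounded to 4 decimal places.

seg 1 [0°–35.5°] dwell: s stays 0.0000
seg 2 [35.5°–78.2°] uniform, h=10: full span → s += 10 → s = 10.0000
seg 3 [78.2°–178°] simple-harmonic, h=-9: full span → s += -9 → s = 1.0000
seg 4 [178°–224.8°] cycloidal, h=26: θ=185.6° here. β=7.6, B=46.8. 26·(0.1624 − sin(2π·0.1624)/(2π)) = 0.6954 → s = 1.6954

1.6954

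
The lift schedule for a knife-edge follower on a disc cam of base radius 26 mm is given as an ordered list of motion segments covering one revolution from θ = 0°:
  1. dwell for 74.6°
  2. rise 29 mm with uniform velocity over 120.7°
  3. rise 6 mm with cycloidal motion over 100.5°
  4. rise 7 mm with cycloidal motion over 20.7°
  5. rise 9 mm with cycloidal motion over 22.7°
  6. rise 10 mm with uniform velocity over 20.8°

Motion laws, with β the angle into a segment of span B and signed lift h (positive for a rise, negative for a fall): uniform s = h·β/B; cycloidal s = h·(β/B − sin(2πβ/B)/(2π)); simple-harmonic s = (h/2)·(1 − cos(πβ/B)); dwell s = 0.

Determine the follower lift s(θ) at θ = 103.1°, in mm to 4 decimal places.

seg 1 [0°–74.6°] dwell: s stays 0.0000
seg 2 [74.6°–195.3°] uniform, h=29: θ=103.1° here. β=28.5, B=120.7. 29·28.5/120.7 = 6.8476 → s = 6.8476

6.8476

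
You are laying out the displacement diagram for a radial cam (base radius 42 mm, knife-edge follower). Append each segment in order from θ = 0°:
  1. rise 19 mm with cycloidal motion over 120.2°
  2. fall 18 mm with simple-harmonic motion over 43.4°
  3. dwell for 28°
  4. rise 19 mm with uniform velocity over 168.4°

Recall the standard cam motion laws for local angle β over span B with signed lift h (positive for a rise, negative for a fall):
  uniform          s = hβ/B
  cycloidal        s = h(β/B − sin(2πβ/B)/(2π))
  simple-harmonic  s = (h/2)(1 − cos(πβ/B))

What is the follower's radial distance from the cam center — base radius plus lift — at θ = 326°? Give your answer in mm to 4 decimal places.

seg 1 [0°–120.2°] cycloidal, h=19: full span → s += 19 → s = 19.0000
seg 2 [120.2°–163.6°] simple-harmonic, h=-18: full span → s += -18 → s = 1.0000
seg 3 [163.6°–191.6°] dwell: s stays 1.0000
seg 4 [191.6°–360°] uniform, h=19: θ=326° here. β=134.4, B=168.4. 19·134.4/168.4 = 15.1639 → s = 16.1639
radial distance = base radius + s = 42 + 16.1639 = 58.1639

58.1639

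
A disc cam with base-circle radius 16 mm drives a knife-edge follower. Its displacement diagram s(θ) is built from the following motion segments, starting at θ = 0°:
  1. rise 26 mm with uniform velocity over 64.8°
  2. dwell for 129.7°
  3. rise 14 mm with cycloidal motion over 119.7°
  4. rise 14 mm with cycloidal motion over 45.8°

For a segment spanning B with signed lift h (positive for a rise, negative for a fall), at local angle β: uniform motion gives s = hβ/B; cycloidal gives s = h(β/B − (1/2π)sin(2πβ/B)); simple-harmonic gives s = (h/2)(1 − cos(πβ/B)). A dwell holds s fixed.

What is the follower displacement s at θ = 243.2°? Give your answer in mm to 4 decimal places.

seg 1 [0°–64.8°] uniform, h=26: full span → s += 26 → s = 26.0000
seg 2 [64.8°–194.5°] dwell: s stays 26.0000
seg 3 [194.5°–314.2°] cycloidal, h=14: θ=243.2° here. β=48.7, B=119.7. 14·(0.4069 − sin(2π·0.4069)/(2π)) = 4.4650 → s = 30.4650

30.4650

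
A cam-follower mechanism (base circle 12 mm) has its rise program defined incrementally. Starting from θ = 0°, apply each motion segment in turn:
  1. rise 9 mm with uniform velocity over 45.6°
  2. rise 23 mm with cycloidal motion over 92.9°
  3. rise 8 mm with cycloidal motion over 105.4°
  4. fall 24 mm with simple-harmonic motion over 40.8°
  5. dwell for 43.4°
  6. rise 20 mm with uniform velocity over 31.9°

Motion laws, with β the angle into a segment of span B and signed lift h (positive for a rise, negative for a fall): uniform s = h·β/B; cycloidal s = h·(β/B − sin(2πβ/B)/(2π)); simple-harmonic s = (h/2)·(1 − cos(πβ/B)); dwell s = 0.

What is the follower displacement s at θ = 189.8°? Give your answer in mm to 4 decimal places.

seg 1 [0°–45.6°] uniform, h=9: full span → s += 9 → s = 9.0000
seg 2 [45.6°–138.5°] cycloidal, h=23: full span → s += 23 → s = 32.0000
seg 3 [138.5°–243.9°] cycloidal, h=8: θ=189.8° here. β=51.3, B=105.4. 8·(0.4867 − sin(2π·0.4867)/(2π)) = 3.7876 → s = 35.7876

35.7876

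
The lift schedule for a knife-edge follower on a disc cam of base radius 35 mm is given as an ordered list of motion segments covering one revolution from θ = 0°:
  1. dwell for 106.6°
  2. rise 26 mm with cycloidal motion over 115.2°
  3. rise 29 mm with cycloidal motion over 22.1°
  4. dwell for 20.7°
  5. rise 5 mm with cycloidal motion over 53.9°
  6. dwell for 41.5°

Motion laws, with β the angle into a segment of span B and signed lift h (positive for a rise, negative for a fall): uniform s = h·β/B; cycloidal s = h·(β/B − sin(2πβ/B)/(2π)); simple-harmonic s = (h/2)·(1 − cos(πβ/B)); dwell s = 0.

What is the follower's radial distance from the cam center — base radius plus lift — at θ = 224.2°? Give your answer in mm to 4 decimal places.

seg 1 [0°–106.6°] dwell: s stays 0.0000
seg 2 [106.6°–221.8°] cycloidal, h=26: full span → s += 26 → s = 26.0000
seg 3 [221.8°–243.9°] cycloidal, h=29: θ=224.2° here. β=2.4, B=22.1. 29·(0.1086 − sin(2π·0.1086)/(2π)) = 0.2388 → s = 26.2388
radial distance = base radius + s = 35 + 26.2388 = 61.2388

61.2388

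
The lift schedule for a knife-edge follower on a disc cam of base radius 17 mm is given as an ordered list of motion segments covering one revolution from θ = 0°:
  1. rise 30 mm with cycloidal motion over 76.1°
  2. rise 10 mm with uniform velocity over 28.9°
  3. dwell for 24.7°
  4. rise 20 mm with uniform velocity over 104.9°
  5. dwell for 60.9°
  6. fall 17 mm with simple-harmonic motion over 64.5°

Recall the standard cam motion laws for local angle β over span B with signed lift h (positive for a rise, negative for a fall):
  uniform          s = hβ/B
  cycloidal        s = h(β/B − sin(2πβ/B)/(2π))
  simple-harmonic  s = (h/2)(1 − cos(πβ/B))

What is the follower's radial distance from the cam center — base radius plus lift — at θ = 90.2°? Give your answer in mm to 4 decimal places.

seg 1 [0°–76.1°] cycloidal, h=30: full span → s += 30 → s = 30.0000
seg 2 [76.1°–105°] uniform, h=10: θ=90.2° here. β=14.1, B=28.9. 10·14.1/28.9 = 4.8789 → s = 34.8789
radial distance = base radius + s = 17 + 34.8789 = 51.8789

51.8789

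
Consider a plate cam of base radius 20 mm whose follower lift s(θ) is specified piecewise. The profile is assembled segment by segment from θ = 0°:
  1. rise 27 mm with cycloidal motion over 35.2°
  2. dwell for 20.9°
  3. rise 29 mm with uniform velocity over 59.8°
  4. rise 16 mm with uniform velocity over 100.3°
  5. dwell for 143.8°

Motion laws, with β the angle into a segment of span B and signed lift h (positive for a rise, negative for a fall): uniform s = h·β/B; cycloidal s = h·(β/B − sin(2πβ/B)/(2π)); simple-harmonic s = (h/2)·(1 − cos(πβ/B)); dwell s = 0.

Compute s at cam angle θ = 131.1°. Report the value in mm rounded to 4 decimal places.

seg 1 [0°–35.2°] cycloidal, h=27: full span → s += 27 → s = 27.0000
seg 2 [35.2°–56.1°] dwell: s stays 27.0000
seg 3 [56.1°–115.9°] uniform, h=29: full span → s += 29 → s = 56.0000
seg 4 [115.9°–216.2°] uniform, h=16: θ=131.1° here. β=15.2, B=100.3. 16·15.2/100.3 = 2.4247 → s = 58.4247

58.4247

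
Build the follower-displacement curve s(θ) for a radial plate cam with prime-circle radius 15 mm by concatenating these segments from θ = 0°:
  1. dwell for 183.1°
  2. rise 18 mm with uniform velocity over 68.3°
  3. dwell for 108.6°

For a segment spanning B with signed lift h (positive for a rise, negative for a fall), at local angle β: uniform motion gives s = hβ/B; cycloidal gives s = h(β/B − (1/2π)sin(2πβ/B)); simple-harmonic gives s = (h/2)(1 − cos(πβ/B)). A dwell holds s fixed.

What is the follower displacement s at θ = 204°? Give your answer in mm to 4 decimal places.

seg 1 [0°–183.1°] dwell: s stays 0.0000
seg 2 [183.1°–251.4°] uniform, h=18: θ=204° here. β=20.9, B=68.3. 18·20.9/68.3 = 5.5081 → s = 5.5081

5.5081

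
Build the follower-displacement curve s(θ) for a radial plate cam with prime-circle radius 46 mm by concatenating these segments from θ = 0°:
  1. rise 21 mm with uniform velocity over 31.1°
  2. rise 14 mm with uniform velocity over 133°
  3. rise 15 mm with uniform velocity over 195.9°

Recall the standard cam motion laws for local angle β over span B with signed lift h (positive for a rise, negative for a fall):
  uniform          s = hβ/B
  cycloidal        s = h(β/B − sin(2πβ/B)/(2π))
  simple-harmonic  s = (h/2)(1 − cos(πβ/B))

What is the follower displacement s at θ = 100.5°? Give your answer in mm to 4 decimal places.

seg 1 [0°–31.1°] uniform, h=21: full span → s += 21 → s = 21.0000
seg 2 [31.1°–164.1°] uniform, h=14: θ=100.5° here. β=69.4, B=133. 14·69.4/133 = 7.3053 → s = 28.3053

28.3053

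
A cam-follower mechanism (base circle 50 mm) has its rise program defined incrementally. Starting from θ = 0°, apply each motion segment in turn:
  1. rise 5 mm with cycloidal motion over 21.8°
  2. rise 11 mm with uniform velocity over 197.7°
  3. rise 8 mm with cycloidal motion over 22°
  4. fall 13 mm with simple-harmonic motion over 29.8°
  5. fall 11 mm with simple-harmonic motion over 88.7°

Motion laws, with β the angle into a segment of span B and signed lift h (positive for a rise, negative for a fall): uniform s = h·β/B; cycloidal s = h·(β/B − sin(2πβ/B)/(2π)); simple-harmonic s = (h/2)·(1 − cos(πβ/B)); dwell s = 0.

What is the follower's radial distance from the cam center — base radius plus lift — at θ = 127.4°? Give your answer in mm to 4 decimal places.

seg 1 [0°–21.8°] cycloidal, h=5: full span → s += 5 → s = 5.0000
seg 2 [21.8°–219.5°] uniform, h=11: θ=127.4° here. β=105.6, B=197.7. 11·105.6/197.7 = 5.8756 → s = 10.8756
radial distance = base radius + s = 50 + 10.8756 = 60.8756

60.8756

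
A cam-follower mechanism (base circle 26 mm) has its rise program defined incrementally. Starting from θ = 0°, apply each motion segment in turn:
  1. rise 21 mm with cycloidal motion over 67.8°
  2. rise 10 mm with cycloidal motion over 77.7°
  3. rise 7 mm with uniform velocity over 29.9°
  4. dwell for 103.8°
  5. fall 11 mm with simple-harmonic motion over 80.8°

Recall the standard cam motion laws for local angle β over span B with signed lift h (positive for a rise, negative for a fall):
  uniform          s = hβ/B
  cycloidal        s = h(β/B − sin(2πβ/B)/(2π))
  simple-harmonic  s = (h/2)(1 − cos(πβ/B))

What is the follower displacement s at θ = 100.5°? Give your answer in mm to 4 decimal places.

seg 1 [0°–67.8°] cycloidal, h=21: full span → s += 21 → s = 21.0000
seg 2 [67.8°–145.5°] cycloidal, h=10: θ=100.5° here. β=32.7, B=77.7. 10·(0.4208 − sin(2π·0.4208)/(2π)) = 3.4492 → s = 24.4492

24.4492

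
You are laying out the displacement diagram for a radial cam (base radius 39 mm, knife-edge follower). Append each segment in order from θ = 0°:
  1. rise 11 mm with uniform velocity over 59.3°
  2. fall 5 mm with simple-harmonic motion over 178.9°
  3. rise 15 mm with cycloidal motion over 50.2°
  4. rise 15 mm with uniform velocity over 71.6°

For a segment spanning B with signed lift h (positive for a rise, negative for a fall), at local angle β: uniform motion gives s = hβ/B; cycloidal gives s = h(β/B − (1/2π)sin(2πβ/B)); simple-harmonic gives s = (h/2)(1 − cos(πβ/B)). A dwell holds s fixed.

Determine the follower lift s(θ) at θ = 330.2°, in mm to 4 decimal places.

seg 1 [0°–59.3°] uniform, h=11: full span → s += 11 → s = 11.0000
seg 2 [59.3°–238.2°] simple-harmonic, h=-5: full span → s += -5 → s = 6.0000
seg 3 [238.2°–288.4°] cycloidal, h=15: full span → s += 15 → s = 21.0000
seg 4 [288.4°–360°] uniform, h=15: θ=330.2° here. β=41.8, B=71.6. 15·41.8/71.6 = 8.7570 → s = 29.7570

29.7570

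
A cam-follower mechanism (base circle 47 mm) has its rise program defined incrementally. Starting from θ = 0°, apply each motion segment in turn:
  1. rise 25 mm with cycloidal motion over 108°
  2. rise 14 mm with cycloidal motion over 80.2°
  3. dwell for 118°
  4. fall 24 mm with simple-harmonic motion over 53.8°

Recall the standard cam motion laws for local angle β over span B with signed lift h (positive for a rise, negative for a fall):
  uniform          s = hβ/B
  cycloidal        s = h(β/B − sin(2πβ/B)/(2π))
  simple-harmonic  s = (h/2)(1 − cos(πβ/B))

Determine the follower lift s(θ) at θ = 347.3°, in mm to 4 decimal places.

seg 1 [0°–108°] cycloidal, h=25: full span → s += 25 → s = 25.0000
seg 2 [108°–188.2°] cycloidal, h=14: full span → s += 14 → s = 39.0000
seg 3 [188.2°–306.2°] dwell: s stays 39.0000
seg 4 [306.2°–360°] simple-harmonic, h=-24: θ=347.3° here. β=41.1, B=53.8. -24/2·(1 − cos(π·0.7639)) = -20.8486 → s = 18.1514

18.1514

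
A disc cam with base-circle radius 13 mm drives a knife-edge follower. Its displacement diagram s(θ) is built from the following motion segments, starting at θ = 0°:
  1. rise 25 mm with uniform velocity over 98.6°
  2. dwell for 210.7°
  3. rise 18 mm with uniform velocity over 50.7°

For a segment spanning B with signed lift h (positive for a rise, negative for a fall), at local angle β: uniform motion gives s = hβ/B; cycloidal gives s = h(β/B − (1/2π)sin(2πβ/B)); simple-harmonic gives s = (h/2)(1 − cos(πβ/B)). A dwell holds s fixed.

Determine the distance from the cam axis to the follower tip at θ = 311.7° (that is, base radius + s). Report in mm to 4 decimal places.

seg 1 [0°–98.6°] uniform, h=25: full span → s += 25 → s = 25.0000
seg 2 [98.6°–309.3°] dwell: s stays 25.0000
seg 3 [309.3°–360°] uniform, h=18: θ=311.7° here. β=2.4, B=50.7. 18·2.4/50.7 = 0.8521 → s = 25.8521
radial distance = base radius + s = 13 + 25.8521 = 38.8521

38.8521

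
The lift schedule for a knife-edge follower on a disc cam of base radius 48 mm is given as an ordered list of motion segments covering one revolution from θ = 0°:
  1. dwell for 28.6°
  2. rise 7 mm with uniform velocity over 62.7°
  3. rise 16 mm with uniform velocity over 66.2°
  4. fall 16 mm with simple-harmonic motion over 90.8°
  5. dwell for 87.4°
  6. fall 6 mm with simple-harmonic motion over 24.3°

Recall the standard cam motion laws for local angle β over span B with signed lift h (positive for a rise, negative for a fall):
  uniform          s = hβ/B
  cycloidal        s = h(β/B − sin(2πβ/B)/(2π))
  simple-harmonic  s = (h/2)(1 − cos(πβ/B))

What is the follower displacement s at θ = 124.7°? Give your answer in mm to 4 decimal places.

seg 1 [0°–28.6°] dwell: s stays 0.0000
seg 2 [28.6°–91.3°] uniform, h=7: full span → s += 7 → s = 7.0000
seg 3 [91.3°–157.5°] uniform, h=16: θ=124.7° here. β=33.4, B=66.2. 16·33.4/66.2 = 8.0725 → s = 15.0725

15.0725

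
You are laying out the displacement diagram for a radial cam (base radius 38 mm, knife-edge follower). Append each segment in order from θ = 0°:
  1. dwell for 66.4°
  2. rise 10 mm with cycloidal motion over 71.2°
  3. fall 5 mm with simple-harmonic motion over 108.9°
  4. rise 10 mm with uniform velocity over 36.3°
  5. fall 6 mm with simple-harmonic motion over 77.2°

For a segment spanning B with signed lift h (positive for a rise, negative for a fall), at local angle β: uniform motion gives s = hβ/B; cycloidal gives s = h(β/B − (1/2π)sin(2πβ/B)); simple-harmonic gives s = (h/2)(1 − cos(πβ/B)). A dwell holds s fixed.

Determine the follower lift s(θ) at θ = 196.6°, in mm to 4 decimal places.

seg 1 [0°–66.4°] dwell: s stays 0.0000
seg 2 [66.4°–137.6°] cycloidal, h=10: full span → s += 10 → s = 10.0000
seg 3 [137.6°–246.5°] simple-harmonic, h=-5: θ=196.6° here. β=59, B=108.9. -5/2·(1 − cos(π·0.5418)) = -2.8272 → s = 7.1728

7.1728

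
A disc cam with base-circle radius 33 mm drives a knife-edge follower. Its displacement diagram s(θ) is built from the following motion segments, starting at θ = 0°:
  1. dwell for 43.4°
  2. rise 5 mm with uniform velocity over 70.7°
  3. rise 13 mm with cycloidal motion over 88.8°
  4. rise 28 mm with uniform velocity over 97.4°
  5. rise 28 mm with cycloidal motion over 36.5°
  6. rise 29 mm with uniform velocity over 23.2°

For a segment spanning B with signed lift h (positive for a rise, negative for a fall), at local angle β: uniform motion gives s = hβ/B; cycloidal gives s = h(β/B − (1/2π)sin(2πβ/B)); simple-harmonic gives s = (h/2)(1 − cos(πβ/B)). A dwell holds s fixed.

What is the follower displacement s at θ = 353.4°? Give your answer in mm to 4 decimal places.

seg 1 [0°–43.4°] dwell: s stays 0.0000
seg 2 [43.4°–114.1°] uniform, h=5: full span → s += 5 → s = 5.0000
seg 3 [114.1°–202.9°] cycloidal, h=13: full span → s += 13 → s = 18.0000
seg 4 [202.9°–300.3°] uniform, h=28: full span → s += 28 → s = 46.0000
seg 5 [300.3°–336.8°] cycloidal, h=28: full span → s += 28 → s = 74.0000
seg 6 [336.8°–360°] uniform, h=29: θ=353.4° here. β=16.6, B=23.2. 29·16.6/23.2 = 20.7500 → s = 94.7500

94.7500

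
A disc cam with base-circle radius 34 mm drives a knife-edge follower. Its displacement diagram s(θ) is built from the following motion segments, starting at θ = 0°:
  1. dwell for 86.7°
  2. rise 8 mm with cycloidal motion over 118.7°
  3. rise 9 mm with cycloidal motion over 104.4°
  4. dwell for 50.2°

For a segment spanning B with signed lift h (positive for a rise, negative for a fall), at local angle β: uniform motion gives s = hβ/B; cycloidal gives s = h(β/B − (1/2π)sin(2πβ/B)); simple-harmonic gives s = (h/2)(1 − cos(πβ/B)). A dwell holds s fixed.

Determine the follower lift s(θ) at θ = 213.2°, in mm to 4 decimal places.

seg 1 [0°–86.7°] dwell: s stays 0.0000
seg 2 [86.7°–205.4°] cycloidal, h=8: full span → s += 8 → s = 8.0000
seg 3 [205.4°–309.8°] cycloidal, h=9: θ=213.2° here. β=7.8, B=104.4. 9·(0.0747 − sin(2π·0.0747)/(2π)) = 0.0244 → s = 8.0244

8.0244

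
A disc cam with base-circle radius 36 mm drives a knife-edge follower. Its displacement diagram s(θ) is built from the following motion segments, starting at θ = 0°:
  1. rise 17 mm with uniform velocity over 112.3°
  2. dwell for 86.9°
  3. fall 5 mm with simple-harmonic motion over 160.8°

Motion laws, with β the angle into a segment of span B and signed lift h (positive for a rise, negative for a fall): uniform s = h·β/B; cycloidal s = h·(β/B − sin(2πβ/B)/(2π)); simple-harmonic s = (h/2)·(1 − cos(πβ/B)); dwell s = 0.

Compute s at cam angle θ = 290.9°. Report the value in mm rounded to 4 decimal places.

seg 1 [0°–112.3°] uniform, h=17: full span → s += 17 → s = 17.0000
seg 2 [112.3°–199.2°] dwell: s stays 17.0000
seg 3 [199.2°–360°] simple-harmonic, h=-5: θ=290.9° here. β=91.7, B=160.8. -5/2·(1 − cos(π·0.5703)) = -3.0475 → s = 13.9525

13.9525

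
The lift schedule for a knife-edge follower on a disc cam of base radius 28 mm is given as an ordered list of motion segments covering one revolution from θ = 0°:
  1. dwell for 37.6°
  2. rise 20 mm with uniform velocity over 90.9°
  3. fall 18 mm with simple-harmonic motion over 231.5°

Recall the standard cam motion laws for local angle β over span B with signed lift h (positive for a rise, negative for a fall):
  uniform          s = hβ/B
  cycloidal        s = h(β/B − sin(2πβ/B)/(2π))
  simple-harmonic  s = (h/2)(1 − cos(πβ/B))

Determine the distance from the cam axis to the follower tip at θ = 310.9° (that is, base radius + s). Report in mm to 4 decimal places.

seg 1 [0°–37.6°] dwell: s stays 0.0000
seg 2 [37.6°–128.5°] uniform, h=20: full span → s += 20 → s = 20.0000
seg 3 [128.5°–360°] simple-harmonic, h=-18: θ=310.9° here. β=182.4, B=231.5. -18/2·(1 − cos(π·0.7879)) = -16.0749 → s = 3.9251
radial distance = base radius + s = 28 + 3.9251 = 31.9251

31.9251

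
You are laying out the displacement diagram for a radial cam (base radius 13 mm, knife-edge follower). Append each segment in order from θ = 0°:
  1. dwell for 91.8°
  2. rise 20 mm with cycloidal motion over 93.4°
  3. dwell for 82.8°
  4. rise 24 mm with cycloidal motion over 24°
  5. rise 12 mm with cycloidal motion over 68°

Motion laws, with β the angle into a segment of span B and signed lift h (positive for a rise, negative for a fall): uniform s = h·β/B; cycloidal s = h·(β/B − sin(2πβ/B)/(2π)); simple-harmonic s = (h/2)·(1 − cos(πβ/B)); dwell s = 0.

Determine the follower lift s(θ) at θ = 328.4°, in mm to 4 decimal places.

seg 1 [0°–91.8°] dwell: s stays 0.0000
seg 2 [91.8°–185.2°] cycloidal, h=20: full span → s += 20 → s = 20.0000
seg 3 [185.2°–268°] dwell: s stays 20.0000
seg 4 [268°–292°] cycloidal, h=24: full span → s += 24 → s = 44.0000
seg 5 [292°–360°] cycloidal, h=12: θ=328.4° here. β=36.4, B=68. 12·(0.5353 − sin(2π·0.5353)/(2π)) = 6.8436 → s = 50.8436

50.8436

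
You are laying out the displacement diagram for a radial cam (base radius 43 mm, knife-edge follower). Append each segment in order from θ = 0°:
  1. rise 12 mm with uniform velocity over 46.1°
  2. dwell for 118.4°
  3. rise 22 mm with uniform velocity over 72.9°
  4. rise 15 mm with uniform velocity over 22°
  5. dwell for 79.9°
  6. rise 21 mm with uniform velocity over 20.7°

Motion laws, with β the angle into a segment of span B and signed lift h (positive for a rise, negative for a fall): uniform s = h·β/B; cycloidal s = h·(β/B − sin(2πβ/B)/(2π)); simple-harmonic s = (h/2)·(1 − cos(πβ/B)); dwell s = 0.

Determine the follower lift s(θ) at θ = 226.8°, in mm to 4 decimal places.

seg 1 [0°–46.1°] uniform, h=12: full span → s += 12 → s = 12.0000
seg 2 [46.1°–164.5°] dwell: s stays 12.0000
seg 3 [164.5°–237.4°] uniform, h=22: θ=226.8° here. β=62.3, B=72.9. 22·62.3/72.9 = 18.8011 → s = 30.8011

30.8011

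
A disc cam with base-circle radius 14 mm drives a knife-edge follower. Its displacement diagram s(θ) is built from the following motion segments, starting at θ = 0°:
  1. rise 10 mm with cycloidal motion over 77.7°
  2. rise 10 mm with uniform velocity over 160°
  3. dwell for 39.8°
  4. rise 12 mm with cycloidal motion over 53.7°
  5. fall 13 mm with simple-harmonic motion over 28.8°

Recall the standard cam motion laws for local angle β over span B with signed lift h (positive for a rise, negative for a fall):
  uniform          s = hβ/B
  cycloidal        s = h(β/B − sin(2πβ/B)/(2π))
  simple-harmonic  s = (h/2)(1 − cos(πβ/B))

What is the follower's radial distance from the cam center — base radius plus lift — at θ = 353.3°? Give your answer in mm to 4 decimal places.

seg 1 [0°–77.7°] cycloidal, h=10: full span → s += 10 → s = 10.0000
seg 2 [77.7°–237.7°] uniform, h=10: full span → s += 10 → s = 20.0000
seg 3 [237.7°–277.5°] dwell: s stays 20.0000
seg 4 [277.5°–331.2°] cycloidal, h=12: full span → s += 12 → s = 32.0000
seg 5 [331.2°–360°] simple-harmonic, h=-13: θ=353.3° here. β=22.1, B=28.8. -13/2·(1 − cos(π·0.7674)) = -11.3399 → s = 20.6601
radial distance = base radius + s = 14 + 20.6601 = 34.6601

34.6601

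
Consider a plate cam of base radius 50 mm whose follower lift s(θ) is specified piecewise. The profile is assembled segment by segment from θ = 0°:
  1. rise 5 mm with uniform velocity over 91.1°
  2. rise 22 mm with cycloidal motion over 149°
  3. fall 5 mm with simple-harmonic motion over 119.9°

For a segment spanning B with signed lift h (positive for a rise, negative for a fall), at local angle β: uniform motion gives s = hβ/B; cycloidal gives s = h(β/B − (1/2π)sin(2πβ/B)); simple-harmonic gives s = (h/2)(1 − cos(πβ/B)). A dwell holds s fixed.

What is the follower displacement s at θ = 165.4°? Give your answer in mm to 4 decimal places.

seg 1 [0°–91.1°] uniform, h=5: full span → s += 5 → s = 5.0000
seg 2 [91.1°–240.1°] cycloidal, h=22: θ=165.4° here. β=74.3, B=149. 22·(0.4987 − sin(2π·0.4987)/(2π)) = 10.9409 → s = 15.9409

15.9409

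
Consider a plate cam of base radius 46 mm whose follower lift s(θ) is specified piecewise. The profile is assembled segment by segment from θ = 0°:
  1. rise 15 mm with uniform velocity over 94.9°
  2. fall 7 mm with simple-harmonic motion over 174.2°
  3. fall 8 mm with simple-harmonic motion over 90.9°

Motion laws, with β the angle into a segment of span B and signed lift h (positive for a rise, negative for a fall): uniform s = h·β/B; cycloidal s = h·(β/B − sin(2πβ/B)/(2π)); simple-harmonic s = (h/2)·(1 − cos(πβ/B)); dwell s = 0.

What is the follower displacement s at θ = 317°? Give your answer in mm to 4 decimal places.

seg 1 [0°–94.9°] uniform, h=15: full span → s += 15 → s = 15.0000
seg 2 [94.9°–269.1°] simple-harmonic, h=-7: full span → s += -7 → s = 8.0000
seg 3 [269.1°–360°] simple-harmonic, h=-8: θ=317° here. β=47.9, B=90.9. -8/2·(1 − cos(π·0.5270)) = -4.3383 → s = 3.6617

3.6617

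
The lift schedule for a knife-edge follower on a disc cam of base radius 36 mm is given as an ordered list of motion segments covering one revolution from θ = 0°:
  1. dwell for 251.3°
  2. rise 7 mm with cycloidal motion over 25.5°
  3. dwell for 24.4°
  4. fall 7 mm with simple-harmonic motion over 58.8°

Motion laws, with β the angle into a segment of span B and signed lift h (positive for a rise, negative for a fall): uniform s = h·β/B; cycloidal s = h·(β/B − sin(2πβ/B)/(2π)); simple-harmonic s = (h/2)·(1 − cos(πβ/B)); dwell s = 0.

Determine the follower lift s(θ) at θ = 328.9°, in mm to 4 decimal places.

seg 1 [0°–251.3°] dwell: s stays 0.0000
seg 2 [251.3°–276.8°] cycloidal, h=7: full span → s += 7 → s = 7.0000
seg 3 [276.8°–301.2°] dwell: s stays 7.0000
seg 4 [301.2°–360°] simple-harmonic, h=-7: θ=328.9° here. β=27.7, B=58.8. -7/2·(1 − cos(π·0.4711)) = -3.1825 → s = 3.8175

3.8175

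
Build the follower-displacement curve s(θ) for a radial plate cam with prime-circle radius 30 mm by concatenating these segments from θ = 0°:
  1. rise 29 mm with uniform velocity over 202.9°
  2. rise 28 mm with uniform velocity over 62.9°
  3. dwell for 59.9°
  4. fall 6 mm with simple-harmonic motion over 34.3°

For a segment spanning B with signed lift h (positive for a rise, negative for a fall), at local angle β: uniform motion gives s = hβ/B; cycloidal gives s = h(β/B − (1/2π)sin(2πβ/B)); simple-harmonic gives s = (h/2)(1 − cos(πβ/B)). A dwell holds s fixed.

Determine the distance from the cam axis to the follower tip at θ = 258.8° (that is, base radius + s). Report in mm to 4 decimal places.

seg 1 [0°–202.9°] uniform, h=29: full span → s += 29 → s = 29.0000
seg 2 [202.9°–265.8°] uniform, h=28: θ=258.8° here. β=55.9, B=62.9. 28·55.9/62.9 = 24.8839 → s = 53.8839
radial distance = base radius + s = 30 + 53.8839 = 83.8839

83.8839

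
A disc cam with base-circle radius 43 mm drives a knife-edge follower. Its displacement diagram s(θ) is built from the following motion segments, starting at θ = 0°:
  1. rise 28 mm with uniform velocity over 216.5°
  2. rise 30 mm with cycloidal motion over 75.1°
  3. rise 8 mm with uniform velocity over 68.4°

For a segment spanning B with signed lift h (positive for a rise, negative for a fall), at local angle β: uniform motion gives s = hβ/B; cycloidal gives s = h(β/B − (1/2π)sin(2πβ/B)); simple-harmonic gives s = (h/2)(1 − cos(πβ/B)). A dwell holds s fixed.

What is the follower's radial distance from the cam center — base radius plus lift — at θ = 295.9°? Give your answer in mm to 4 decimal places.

seg 1 [0°–216.5°] uniform, h=28: full span → s += 28 → s = 28.0000
seg 2 [216.5°–291.6°] cycloidal, h=30: full span → s += 30 → s = 58.0000
seg 3 [291.6°–360°] uniform, h=8: θ=295.9° here. β=4.3, B=68.4. 8·4.3/68.4 = 0.5029 → s = 58.5029
radial distance = base radius + s = 43 + 58.5029 = 101.5029

101.5029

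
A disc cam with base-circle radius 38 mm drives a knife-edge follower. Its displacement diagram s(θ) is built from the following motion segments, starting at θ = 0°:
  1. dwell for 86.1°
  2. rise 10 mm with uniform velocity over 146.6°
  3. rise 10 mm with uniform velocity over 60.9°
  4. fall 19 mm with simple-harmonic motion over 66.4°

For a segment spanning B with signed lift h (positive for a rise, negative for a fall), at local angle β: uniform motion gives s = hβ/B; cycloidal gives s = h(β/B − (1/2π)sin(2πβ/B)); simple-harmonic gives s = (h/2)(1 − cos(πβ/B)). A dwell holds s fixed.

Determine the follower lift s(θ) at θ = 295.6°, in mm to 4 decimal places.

seg 1 [0°–86.1°] dwell: s stays 0.0000
seg 2 [86.1°–232.7°] uniform, h=10: full span → s += 10 → s = 10.0000
seg 3 [232.7°–293.6°] uniform, h=10: full span → s += 10 → s = 20.0000
seg 4 [293.6°–360°] simple-harmonic, h=-19: θ=295.6° here. β=2, B=66.4. -19/2·(1 − cos(π·0.0301)) = -0.0425 → s = 19.9575

19.9575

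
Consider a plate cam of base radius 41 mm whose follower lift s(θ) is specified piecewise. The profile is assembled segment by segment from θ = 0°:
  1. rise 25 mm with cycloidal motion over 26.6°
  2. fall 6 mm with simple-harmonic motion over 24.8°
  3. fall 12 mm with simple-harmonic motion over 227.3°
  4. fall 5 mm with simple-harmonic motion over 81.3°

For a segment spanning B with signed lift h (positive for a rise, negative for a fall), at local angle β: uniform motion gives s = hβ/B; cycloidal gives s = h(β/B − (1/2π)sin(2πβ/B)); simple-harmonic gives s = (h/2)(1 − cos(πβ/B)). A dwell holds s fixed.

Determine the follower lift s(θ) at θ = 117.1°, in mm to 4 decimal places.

seg 1 [0°–26.6°] cycloidal, h=25: full span → s += 25 → s = 25.0000
seg 2 [26.6°–51.4°] simple-harmonic, h=-6: full span → s += -6 → s = 19.0000
seg 3 [51.4°–278.7°] simple-harmonic, h=-12: θ=117.1° here. β=65.7, B=227.3. -12/2·(1 − cos(π·0.2890)) = -2.3084 → s = 16.6916

16.6916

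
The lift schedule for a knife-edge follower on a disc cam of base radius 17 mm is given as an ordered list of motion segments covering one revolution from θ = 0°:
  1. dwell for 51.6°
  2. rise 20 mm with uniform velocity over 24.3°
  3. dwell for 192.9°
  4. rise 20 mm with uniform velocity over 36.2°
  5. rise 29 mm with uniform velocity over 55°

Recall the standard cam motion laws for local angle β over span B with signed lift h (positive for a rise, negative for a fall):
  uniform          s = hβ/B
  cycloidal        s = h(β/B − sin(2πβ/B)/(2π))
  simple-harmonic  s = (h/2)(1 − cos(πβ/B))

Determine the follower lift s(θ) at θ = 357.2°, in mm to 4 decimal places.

seg 1 [0°–51.6°] dwell: s stays 0.0000
seg 2 [51.6°–75.9°] uniform, h=20: full span → s += 20 → s = 20.0000
seg 3 [75.9°–268.8°] dwell: s stays 20.0000
seg 4 [268.8°–305°] uniform, h=20: full span → s += 20 → s = 40.0000
seg 5 [305°–360°] uniform, h=29: θ=357.2° here. β=52.2, B=55. 29·52.2/55 = 27.5236 → s = 67.5236

67.5236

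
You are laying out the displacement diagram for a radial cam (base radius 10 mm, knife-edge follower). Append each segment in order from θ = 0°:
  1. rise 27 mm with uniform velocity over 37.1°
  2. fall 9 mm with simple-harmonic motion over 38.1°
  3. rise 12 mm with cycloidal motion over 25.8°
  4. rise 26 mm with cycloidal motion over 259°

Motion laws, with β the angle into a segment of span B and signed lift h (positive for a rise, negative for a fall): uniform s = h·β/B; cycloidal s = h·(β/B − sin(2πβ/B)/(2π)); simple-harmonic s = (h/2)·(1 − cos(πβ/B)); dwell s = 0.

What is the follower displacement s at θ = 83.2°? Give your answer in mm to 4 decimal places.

seg 1 [0°–37.1°] uniform, h=27: full span → s += 27 → s = 27.0000
seg 2 [37.1°–75.2°] simple-harmonic, h=-9: full span → s += -9 → s = 18.0000
seg 3 [75.2°–101°] cycloidal, h=12: θ=83.2° here. β=8, B=25.8. 12·(0.3101 − sin(2π·0.3101)/(2π)) = 1.9455 → s = 19.9455

19.9455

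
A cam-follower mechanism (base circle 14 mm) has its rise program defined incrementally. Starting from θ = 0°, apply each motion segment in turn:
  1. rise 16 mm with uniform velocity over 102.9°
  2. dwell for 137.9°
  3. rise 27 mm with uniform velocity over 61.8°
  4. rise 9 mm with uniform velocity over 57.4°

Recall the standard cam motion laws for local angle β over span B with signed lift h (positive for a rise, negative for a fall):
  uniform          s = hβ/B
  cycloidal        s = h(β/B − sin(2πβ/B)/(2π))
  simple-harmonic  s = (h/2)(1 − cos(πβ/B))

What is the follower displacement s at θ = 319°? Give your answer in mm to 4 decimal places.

seg 1 [0°–102.9°] uniform, h=16: full span → s += 16 → s = 16.0000
seg 2 [102.9°–240.8°] dwell: s stays 16.0000
seg 3 [240.8°–302.6°] uniform, h=27: full span → s += 27 → s = 43.0000
seg 4 [302.6°–360°] uniform, h=9: θ=319° here. β=16.4, B=57.4. 9·16.4/57.4 = 2.5714 → s = 45.5714

45.5714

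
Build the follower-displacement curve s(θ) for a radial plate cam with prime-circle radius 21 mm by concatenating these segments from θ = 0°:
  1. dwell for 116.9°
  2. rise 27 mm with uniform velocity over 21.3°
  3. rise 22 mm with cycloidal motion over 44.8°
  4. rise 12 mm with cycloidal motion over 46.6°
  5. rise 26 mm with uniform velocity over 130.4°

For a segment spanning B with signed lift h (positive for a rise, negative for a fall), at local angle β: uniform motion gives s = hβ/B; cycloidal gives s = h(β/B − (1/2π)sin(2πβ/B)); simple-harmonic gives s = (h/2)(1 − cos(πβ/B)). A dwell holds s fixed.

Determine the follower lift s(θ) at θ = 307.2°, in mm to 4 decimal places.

seg 1 [0°–116.9°] dwell: s stays 0.0000
seg 2 [116.9°–138.2°] uniform, h=27: full span → s += 27 → s = 27.0000
seg 3 [138.2°–183°] cycloidal, h=22: full span → s += 22 → s = 49.0000
seg 4 [183°–229.6°] cycloidal, h=12: full span → s += 12 → s = 61.0000
seg 5 [229.6°–360°] uniform, h=26: θ=307.2° here. β=77.6, B=130.4. 26·77.6/130.4 = 15.4724 → s = 76.4724

76.4724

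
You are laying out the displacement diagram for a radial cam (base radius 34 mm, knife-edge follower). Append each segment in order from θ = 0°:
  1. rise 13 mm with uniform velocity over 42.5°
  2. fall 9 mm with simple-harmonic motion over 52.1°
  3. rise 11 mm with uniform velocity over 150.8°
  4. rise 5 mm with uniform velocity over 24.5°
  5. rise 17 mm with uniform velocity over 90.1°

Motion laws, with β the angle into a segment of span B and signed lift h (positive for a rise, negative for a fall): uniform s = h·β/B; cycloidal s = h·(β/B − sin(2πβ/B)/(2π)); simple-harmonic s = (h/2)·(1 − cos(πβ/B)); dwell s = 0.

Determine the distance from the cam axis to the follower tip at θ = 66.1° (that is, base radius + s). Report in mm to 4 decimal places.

seg 1 [0°–42.5°] uniform, h=13: full span → s += 13 → s = 13.0000
seg 2 [42.5°–94.6°] simple-harmonic, h=-9: θ=66.1° here. β=23.6, B=52.1. -9/2·(1 − cos(π·0.4530)) = -3.8376 → s = 9.1624
radial distance = base radius + s = 34 + 9.1624 = 43.1624

43.1624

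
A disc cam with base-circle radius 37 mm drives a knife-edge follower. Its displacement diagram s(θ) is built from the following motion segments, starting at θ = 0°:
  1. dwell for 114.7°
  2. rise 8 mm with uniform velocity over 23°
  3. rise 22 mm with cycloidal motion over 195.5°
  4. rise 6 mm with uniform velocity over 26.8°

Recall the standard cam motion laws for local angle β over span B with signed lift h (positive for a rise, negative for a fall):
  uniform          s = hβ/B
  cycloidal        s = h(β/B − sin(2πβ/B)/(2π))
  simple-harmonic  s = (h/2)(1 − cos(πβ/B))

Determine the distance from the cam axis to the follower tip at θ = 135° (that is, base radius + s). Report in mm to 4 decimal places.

seg 1 [0°–114.7°] dwell: s stays 0.0000
seg 2 [114.7°–137.7°] uniform, h=8: θ=135° here. β=20.3, B=23. 8·20.3/23 = 7.0609 → s = 7.0609
radial distance = base radius + s = 37 + 7.0609 = 44.0609

44.0609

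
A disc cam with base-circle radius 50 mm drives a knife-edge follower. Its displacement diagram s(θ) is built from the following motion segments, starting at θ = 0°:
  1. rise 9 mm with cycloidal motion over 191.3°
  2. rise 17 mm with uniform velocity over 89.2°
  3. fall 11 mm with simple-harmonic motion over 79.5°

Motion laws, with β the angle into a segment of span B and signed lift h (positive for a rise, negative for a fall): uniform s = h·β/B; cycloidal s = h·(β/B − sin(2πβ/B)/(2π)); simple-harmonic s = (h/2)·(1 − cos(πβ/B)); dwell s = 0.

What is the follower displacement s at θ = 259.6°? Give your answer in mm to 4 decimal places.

seg 1 [0°–191.3°] cycloidal, h=9: full span → s += 9 → s = 9.0000
seg 2 [191.3°–280.5°] uniform, h=17: θ=259.6° here. β=68.3, B=89.2. 17·68.3/89.2 = 13.0168 → s = 22.0168

22.0168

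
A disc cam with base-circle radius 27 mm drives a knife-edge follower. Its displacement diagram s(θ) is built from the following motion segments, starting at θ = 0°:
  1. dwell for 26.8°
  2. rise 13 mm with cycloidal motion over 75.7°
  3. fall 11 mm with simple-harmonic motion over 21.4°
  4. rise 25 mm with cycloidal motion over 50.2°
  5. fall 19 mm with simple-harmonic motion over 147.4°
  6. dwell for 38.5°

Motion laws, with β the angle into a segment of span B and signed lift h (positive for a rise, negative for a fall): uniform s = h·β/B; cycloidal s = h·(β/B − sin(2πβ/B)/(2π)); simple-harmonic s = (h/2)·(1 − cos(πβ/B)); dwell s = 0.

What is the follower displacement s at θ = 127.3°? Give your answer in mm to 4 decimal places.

seg 1 [0°–26.8°] dwell: s stays 0.0000
seg 2 [26.8°–102.5°] cycloidal, h=13: full span → s += 13 → s = 13.0000
seg 3 [102.5°–123.9°] simple-harmonic, h=-11: full span → s += -11 → s = 2.0000
seg 4 [123.9°–174.1°] cycloidal, h=25: θ=127.3° here. β=3.4, B=50.2. 25·(0.0677 − sin(2π·0.0677)/(2π)) = 0.0506 → s = 2.0506

2.0506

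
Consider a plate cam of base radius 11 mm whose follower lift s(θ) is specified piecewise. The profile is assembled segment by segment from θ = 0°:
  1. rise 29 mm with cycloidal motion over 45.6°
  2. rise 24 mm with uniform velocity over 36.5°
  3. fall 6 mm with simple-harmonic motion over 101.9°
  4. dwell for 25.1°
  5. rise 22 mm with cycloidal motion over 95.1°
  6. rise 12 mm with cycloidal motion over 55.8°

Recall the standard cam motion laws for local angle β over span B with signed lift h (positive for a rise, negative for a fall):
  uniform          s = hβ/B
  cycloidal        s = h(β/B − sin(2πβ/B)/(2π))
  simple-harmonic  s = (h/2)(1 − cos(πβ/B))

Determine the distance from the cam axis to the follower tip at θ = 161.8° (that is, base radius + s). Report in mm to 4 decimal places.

seg 1 [0°–45.6°] cycloidal, h=29: full span → s += 29 → s = 29.0000
seg 2 [45.6°–82.1°] uniform, h=24: full span → s += 24 → s = 53.0000
seg 3 [82.1°–184°] simple-harmonic, h=-6: θ=161.8° here. β=79.7, B=101.9. -6/2·(1 − cos(π·0.7821)) = -5.3243 → s = 47.6757
radial distance = base radius + s = 11 + 47.6757 = 58.6757

58.6757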